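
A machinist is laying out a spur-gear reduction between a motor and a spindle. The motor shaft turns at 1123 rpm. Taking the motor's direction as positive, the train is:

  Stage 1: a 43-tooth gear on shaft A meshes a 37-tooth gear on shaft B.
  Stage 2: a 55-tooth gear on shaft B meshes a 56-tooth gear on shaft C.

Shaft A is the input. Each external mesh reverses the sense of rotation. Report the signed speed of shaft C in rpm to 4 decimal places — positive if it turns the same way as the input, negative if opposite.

+1281.8026 rpm (same as input, |ω| = 1281.8026 rpm)

Stage 1 [43T→37T]: ω = 1123.0000×43/37 = 1305.1081 rpm, dir flips to −; running = −1305.1081
Stage 2 [55T→56T]: ω = 1305.1081×55/56 = 1281.8026 rpm, dir flips to +; running = +1281.8026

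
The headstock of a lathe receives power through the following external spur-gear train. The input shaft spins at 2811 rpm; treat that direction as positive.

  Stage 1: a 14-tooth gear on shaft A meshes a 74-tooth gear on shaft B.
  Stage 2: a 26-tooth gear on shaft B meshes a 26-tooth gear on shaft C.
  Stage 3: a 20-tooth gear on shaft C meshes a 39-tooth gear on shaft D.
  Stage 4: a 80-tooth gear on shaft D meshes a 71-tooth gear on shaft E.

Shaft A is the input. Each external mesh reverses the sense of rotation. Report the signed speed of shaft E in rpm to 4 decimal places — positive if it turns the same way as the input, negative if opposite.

Stage 1 [14T→74T]: ω = 2811.0000×14/74 = 531.8108 rpm, dir flips to −; running = −531.8108
Stage 2 [26T→26T]: ω = 531.8108×26/26 = 531.8108 rpm, dir flips to +; running = +531.8108
Stage 3 [20T→39T]: ω = 531.8108×20/39 = 272.7235 rpm, dir flips to −; running = −272.7235
Stage 4 [80T→71T]: ω = 272.7235×80/71 = 307.2941 rpm, dir flips to +; running = +307.2941

+307.2941 rpm (same as input, |ω| = 307.2941 rpm)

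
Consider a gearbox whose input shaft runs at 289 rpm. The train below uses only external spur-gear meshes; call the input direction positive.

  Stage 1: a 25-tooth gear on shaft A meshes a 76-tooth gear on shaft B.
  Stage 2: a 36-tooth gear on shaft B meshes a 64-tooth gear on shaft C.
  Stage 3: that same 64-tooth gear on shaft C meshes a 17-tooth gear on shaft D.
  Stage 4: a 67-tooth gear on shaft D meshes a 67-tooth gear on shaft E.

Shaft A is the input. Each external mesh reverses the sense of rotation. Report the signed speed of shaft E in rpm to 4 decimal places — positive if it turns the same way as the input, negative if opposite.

+201.3158 rpm (same as input, |ω| = 201.3158 rpm)

Stage 1 [25T→76T]: ω = 289.0000×25/76 = 95.0658 rpm, dir flips to −; running = −95.0658
Stage 2 [36T→64T]: ω = 95.0658×36/64 = 53.4745 rpm, dir flips to +; running = +53.4745
Stage 3 [64T→17T]: ω = 53.4745×64/17 = 201.3158 rpm, dir flips to −; running = −201.3158
Stage 4 [67T→67T]: ω = 201.3158×67/67 = 201.3158 rpm, dir flips to +; running = +201.3158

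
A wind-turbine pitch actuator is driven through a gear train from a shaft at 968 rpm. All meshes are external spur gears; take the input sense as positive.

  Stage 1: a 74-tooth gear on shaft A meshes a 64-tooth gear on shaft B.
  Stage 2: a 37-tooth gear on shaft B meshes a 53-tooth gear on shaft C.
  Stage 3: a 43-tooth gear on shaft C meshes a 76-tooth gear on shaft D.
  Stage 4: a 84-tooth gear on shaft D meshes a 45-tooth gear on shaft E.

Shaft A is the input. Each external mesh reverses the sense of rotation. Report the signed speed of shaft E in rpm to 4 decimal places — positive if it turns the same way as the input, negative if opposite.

+825.2292 rpm (same as input, |ω| = 825.2292 rpm)

Stage 1 [74T→64T]: ω = 968.0000×74/64 = 1119.2500 rpm, dir flips to −; running = −1119.2500
Stage 2 [37T→53T]: ω = 1119.2500×37/53 = 781.3632 rpm, dir flips to +; running = +781.3632
Stage 3 [43T→76T]: ω = 781.3632×43/76 = 442.0871 rpm, dir flips to −; running = −442.0871
Stage 4 [84T→45T]: ω = 442.0871×84/45 = 825.2292 rpm, dir flips to +; running = +825.2292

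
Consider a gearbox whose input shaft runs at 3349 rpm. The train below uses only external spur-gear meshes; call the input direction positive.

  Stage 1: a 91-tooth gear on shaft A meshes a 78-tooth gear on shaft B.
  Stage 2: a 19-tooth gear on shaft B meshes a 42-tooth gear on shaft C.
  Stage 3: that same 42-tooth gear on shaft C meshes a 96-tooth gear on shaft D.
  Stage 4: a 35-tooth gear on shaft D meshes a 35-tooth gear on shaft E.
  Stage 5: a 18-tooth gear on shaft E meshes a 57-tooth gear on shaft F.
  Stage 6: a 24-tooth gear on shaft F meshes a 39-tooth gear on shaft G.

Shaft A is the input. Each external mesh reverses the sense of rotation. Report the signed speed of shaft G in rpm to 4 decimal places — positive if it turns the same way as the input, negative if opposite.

Stage 1 [91T→78T]: ω = 3349.0000×91/78 = 3907.1667 rpm, dir flips to −; running = −3907.1667
Stage 2 [19T→42T]: ω = 3907.1667×19/42 = 1767.5278 rpm, dir flips to +; running = +1767.5278
Stage 3 [42T→96T]: ω = 1767.5278×42/96 = 773.2934 rpm, dir flips to −; running = −773.2934
Stage 4 [35T→35T]: ω = 773.2934×35/35 = 773.2934 rpm, dir flips to +; running = +773.2934
Stage 5 [18T→57T]: ω = 773.2934×18/57 = 244.1979 rpm, dir flips to −; running = −244.1979
Stage 6 [24T→39T]: ω = 244.1979×24/39 = 150.2756 rpm, dir flips to +; running = +150.2756

+150.2756 rpm (same as input, |ω| = 150.2756 rpm)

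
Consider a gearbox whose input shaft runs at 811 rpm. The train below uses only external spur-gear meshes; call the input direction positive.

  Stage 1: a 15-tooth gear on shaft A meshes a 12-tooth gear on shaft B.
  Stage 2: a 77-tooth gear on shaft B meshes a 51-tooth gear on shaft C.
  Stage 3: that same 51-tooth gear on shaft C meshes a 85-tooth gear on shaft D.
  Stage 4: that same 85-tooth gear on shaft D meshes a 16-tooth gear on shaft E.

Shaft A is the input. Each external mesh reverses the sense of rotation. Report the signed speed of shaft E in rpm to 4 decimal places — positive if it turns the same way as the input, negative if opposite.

Stage 1 [15T→12T]: ω = 811.0000×15/12 = 1013.7500 rpm, dir flips to −; running = −1013.7500
Stage 2 [77T→51T]: ω = 1013.7500×77/51 = 1530.5637 rpm, dir flips to +; running = +1530.5637
Stage 3 [51T→85T]: ω = 1530.5637×51/85 = 918.3382 rpm, dir flips to −; running = −918.3382
Stage 4 [85T→16T]: ω = 918.3382×85/16 = 4878.6719 rpm, dir flips to +; running = +4878.6719

+4878.6719 rpm (same as input, |ω| = 4878.6719 rpm)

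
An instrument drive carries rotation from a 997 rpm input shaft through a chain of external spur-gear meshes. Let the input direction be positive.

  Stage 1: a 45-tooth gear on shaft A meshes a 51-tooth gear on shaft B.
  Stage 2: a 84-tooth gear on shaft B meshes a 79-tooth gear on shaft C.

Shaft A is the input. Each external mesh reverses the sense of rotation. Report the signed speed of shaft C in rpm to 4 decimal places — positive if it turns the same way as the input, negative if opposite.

Stage 1 [45T→51T]: ω = 997.0000×45/51 = 879.7059 rpm, dir flips to −; running = −879.7059
Stage 2 [84T→79T]: ω = 879.7059×84/79 = 935.3835 rpm, dir flips to +; running = +935.3835

+935.3835 rpm (same as input, |ω| = 935.3835 rpm)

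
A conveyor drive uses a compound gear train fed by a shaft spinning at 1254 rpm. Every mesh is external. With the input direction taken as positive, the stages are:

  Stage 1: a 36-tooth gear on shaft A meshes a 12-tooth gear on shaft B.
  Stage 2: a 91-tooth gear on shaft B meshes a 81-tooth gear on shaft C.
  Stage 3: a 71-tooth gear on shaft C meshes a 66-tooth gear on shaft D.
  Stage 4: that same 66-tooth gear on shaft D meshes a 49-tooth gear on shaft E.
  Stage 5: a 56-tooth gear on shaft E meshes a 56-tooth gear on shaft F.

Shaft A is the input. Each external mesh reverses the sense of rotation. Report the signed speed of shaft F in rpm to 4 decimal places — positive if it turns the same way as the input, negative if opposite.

Stage 1 [36T→12T]: ω = 1254.0000×36/12 = 3762.0000 rpm, dir flips to −; running = −3762.0000
Stage 2 [91T→81T]: ω = 3762.0000×91/81 = 4226.4444 rpm, dir flips to +; running = +4226.4444
Stage 3 [71T→66T]: ω = 4226.4444×71/66 = 4546.6296 rpm, dir flips to −; running = −4546.6296
Stage 4 [66T→49T]: ω = 4546.6296×66/49 = 6124.0317 rpm, dir flips to +; running = +6124.0317
Stage 5 [56T→56T]: ω = 6124.0317×56/56 = 6124.0317 rpm, dir flips to −; running = −6124.0317

-6124.0317 rpm (opposite to input, |ω| = 6124.0317 rpm)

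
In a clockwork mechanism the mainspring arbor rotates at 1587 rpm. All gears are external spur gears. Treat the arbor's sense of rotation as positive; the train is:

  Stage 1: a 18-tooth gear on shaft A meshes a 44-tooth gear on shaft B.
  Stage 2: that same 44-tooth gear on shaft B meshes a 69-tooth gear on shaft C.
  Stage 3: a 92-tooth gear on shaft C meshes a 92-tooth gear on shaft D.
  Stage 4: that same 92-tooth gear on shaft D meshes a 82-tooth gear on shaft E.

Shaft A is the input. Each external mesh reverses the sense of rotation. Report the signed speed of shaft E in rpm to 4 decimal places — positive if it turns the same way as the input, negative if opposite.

+464.4878 rpm (same as input, |ω| = 464.4878 rpm)

Stage 1 [18T→44T]: ω = 1587.0000×18/44 = 649.2273 rpm, dir flips to −; running = −649.2273
Stage 2 [44T→69T]: ω = 649.2273×44/69 = 414.0000 rpm, dir flips to +; running = +414.0000
Stage 3 [92T→92T]: ω = 414.0000×92/92 = 414.0000 rpm, dir flips to −; running = −414.0000
Stage 4 [92T→82T]: ω = 414.0000×92/82 = 464.4878 rpm, dir flips to +; running = +464.4878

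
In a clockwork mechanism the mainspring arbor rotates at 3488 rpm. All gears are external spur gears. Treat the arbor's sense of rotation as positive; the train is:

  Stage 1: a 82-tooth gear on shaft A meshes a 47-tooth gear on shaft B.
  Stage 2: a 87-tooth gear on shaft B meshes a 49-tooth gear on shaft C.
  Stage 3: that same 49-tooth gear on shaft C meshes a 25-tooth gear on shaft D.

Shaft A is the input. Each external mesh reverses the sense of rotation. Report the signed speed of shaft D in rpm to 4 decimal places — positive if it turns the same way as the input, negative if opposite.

Stage 1 [82T→47T]: ω = 3488.0000×82/47 = 6085.4468 rpm, dir flips to −; running = −6085.4468
Stage 2 [87T→49T]: ω = 6085.4468×87/49 = 10804.7729 rpm, dir flips to +; running = +10804.7729
Stage 3 [49T→25T]: ω = 10804.7729×49/25 = 21177.3549 rpm, dir flips to −; running = −21177.3549

-21177.3549 rpm (opposite to input, |ω| = 21177.3549 rpm)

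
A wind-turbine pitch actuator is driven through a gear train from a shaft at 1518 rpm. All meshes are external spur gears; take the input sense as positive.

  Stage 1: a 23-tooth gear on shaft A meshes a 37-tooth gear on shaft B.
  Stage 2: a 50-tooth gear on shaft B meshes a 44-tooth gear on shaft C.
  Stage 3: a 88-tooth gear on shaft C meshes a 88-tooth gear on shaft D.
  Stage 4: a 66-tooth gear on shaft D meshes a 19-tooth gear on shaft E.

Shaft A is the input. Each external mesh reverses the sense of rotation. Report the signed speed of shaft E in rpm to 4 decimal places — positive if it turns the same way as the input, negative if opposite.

+3724.8222 rpm (same as input, |ω| = 3724.8222 rpm)

Stage 1 [23T→37T]: ω = 1518.0000×23/37 = 943.6216 rpm, dir flips to −; running = −943.6216
Stage 2 [50T→44T]: ω = 943.6216×50/44 = 1072.2973 rpm, dir flips to +; running = +1072.2973
Stage 3 [88T→88T]: ω = 1072.2973×88/88 = 1072.2973 rpm, dir flips to −; running = −1072.2973
Stage 4 [66T→19T]: ω = 1072.2973×66/19 = 3724.8222 rpm, dir flips to +; running = +3724.8222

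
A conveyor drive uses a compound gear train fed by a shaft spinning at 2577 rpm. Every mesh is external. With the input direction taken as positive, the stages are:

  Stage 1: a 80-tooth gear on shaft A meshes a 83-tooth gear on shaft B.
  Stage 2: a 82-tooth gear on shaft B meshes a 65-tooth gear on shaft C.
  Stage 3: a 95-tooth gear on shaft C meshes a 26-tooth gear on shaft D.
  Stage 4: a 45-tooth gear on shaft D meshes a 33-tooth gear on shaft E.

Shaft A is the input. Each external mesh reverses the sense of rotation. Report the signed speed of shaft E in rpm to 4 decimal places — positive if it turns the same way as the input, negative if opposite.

+15612.6146 rpm (same as input, |ω| = 15612.6146 rpm)

Stage 1 [80T→83T]: ω = 2577.0000×80/83 = 2483.8554 rpm, dir flips to −; running = −2483.8554
Stage 2 [82T→65T]: ω = 2483.8554×82/65 = 3133.4791 rpm, dir flips to +; running = +3133.4791
Stage 3 [95T→26T]: ω = 3133.4791×95/26 = 11449.2507 rpm, dir flips to −; running = −11449.2507
Stage 4 [45T→33T]: ω = 11449.2507×45/33 = 15612.6146 rpm, dir flips to +; running = +15612.6146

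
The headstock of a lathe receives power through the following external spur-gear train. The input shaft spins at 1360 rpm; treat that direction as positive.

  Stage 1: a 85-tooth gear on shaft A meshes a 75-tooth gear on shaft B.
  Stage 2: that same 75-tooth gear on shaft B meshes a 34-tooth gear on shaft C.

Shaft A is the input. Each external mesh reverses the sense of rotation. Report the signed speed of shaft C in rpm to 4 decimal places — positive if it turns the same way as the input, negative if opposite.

Stage 1 [85T→75T]: ω = 1360.0000×85/75 = 1541.3333 rpm, dir flips to −; running = −1541.3333
Stage 2 [75T→34T]: ω = 1541.3333×75/34 = 3400.0000 rpm, dir flips to +; running = +3400.0000

+3400.0000 rpm (same as input, |ω| = 3400.0000 rpm)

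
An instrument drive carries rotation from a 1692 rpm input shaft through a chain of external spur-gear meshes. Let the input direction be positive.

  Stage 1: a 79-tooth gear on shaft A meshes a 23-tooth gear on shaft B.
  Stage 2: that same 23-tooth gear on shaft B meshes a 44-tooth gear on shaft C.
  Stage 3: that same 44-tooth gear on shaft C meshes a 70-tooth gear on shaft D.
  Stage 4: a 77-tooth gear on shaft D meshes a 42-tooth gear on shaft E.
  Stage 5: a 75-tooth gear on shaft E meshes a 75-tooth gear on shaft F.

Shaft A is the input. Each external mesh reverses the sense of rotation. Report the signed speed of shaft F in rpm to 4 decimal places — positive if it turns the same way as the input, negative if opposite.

Stage 1 [79T→23T]: ω = 1692.0000×79/23 = 5811.6522 rpm, dir flips to −; running = −5811.6522
Stage 2 [23T→44T]: ω = 5811.6522×23/44 = 3037.9091 rpm, dir flips to +; running = +3037.9091
Stage 3 [44T→70T]: ω = 3037.9091×44/70 = 1909.5429 rpm, dir flips to −; running = −1909.5429
Stage 4 [77T→42T]: ω = 1909.5429×77/42 = 3500.8286 rpm, dir flips to +; running = +3500.8286
Stage 5 [75T→75T]: ω = 3500.8286×75/75 = 3500.8286 rpm, dir flips to −; running = −3500.8286

-3500.8286 rpm (opposite to input, |ω| = 3500.8286 rpm)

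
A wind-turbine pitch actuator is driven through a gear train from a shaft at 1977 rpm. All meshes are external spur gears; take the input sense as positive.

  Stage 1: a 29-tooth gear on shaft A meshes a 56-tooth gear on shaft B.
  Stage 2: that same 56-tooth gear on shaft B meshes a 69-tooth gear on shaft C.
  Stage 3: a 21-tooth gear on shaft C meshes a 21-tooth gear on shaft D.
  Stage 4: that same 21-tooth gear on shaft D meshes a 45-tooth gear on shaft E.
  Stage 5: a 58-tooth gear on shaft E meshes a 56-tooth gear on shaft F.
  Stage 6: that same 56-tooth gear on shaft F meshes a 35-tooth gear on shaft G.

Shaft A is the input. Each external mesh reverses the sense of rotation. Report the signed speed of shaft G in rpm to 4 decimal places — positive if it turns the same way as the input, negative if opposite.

+642.5728 rpm (same as input, |ω| = 642.5728 rpm)

Stage 1 [29T→56T]: ω = 1977.0000×29/56 = 1023.8036 rpm, dir flips to −; running = −1023.8036
Stage 2 [56T→69T]: ω = 1023.8036×56/69 = 830.9130 rpm, dir flips to +; running = +830.9130
Stage 3 [21T→21T]: ω = 830.9130×21/21 = 830.9130 rpm, dir flips to −; running = −830.9130
Stage 4 [21T→45T]: ω = 830.9130×21/45 = 387.7594 rpm, dir flips to +; running = +387.7594
Stage 5 [58T→56T]: ω = 387.7594×58/56 = 401.6080 rpm, dir flips to −; running = −401.6080
Stage 6 [56T→35T]: ω = 401.6080×56/35 = 642.5728 rpm, dir flips to +; running = +642.5728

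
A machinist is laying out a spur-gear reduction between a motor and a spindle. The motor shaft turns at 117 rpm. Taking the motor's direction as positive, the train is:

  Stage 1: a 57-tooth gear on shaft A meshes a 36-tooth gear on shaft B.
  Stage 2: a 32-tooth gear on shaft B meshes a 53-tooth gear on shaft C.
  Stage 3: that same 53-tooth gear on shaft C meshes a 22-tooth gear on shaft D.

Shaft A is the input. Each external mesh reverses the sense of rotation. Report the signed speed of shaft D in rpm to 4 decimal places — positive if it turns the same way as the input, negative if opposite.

-269.4545 rpm (opposite to input, |ω| = 269.4545 rpm)

Stage 1 [57T→36T]: ω = 117.0000×57/36 = 185.2500 rpm, dir flips to −; running = −185.2500
Stage 2 [32T→53T]: ω = 185.2500×32/53 = 111.8491 rpm, dir flips to +; running = +111.8491
Stage 3 [53T→22T]: ω = 111.8491×53/22 = 269.4545 rpm, dir flips to −; running = −269.4545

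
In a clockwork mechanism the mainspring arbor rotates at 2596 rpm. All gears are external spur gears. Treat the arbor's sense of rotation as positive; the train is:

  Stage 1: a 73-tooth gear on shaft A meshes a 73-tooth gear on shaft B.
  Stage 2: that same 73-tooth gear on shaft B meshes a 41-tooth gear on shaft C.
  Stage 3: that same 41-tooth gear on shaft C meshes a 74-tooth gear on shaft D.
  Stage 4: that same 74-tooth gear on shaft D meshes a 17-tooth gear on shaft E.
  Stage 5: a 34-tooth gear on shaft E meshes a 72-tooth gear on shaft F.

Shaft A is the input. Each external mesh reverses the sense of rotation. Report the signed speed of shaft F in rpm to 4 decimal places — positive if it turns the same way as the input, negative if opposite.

-5264.1111 rpm (opposite to input, |ω| = 5264.1111 rpm)

Stage 1 [73T→73T]: ω = 2596.0000×73/73 = 2596.0000 rpm, dir flips to −; running = −2596.0000
Stage 2 [73T→41T]: ω = 2596.0000×73/41 = 4622.1463 rpm, dir flips to +; running = +4622.1463
Stage 3 [41T→74T]: ω = 4622.1463×41/74 = 2560.9189 rpm, dir flips to −; running = −2560.9189
Stage 4 [74T→17T]: ω = 2560.9189×74/17 = 11147.5294 rpm, dir flips to +; running = +11147.5294
Stage 5 [34T→72T]: ω = 11147.5294×34/72 = 5264.1111 rpm, dir flips to −; running = −5264.1111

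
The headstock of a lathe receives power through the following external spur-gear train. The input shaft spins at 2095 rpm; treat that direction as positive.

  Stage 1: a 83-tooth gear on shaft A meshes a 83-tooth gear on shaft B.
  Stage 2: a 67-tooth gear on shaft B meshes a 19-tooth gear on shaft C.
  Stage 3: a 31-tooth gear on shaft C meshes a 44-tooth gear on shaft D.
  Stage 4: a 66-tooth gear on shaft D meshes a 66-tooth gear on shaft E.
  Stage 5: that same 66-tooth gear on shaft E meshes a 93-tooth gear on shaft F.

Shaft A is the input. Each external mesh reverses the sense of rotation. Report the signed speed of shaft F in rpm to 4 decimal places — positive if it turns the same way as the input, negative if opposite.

Stage 1 [83T→83T]: ω = 2095.0000×83/83 = 2095.0000 rpm, dir flips to −; running = −2095.0000
Stage 2 [67T→19T]: ω = 2095.0000×67/19 = 7387.6316 rpm, dir flips to +; running = +7387.6316
Stage 3 [31T→44T]: ω = 7387.6316×31/44 = 5204.9222 rpm, dir flips to −; running = −5204.9222
Stage 4 [66T→66T]: ω = 5204.9222×66/66 = 5204.9222 rpm, dir flips to +; running = +5204.9222
Stage 5 [66T→93T]: ω = 5204.9222×66/93 = 3693.8158 rpm, dir flips to −; running = −3693.8158

-3693.8158 rpm (opposite to input, |ω| = 3693.8158 rpm)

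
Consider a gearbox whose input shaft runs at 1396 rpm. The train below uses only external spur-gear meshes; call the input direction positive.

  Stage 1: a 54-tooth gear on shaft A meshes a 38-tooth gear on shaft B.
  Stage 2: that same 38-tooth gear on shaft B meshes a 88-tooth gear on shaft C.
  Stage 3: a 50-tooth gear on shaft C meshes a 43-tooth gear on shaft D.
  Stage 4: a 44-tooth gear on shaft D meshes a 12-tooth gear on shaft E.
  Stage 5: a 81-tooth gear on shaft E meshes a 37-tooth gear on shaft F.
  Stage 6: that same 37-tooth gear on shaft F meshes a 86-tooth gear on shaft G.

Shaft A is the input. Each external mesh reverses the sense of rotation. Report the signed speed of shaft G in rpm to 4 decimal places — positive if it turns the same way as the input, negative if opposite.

Stage 1 [54T→38T]: ω = 1396.0000×54/38 = 1983.7895 rpm, dir flips to −; running = −1983.7895
Stage 2 [38T→88T]: ω = 1983.7895×38/88 = 856.6364 rpm, dir flips to +; running = +856.6364
Stage 3 [50T→43T]: ω = 856.6364×50/43 = 996.0888 rpm, dir flips to −; running = −996.0888
Stage 4 [44T→12T]: ω = 996.0888×44/12 = 3652.3256 rpm, dir flips to +; running = +3652.3256
Stage 5 [81T→37T]: ω = 3652.3256×81/37 = 7995.6317 rpm, dir flips to −; running = −7995.6317
Stage 6 [37T→86T]: ω = 7995.6317×37/86 = 3439.9811 rpm, dir flips to +; running = +3439.9811

+3439.9811 rpm (same as input, |ω| = 3439.9811 rpm)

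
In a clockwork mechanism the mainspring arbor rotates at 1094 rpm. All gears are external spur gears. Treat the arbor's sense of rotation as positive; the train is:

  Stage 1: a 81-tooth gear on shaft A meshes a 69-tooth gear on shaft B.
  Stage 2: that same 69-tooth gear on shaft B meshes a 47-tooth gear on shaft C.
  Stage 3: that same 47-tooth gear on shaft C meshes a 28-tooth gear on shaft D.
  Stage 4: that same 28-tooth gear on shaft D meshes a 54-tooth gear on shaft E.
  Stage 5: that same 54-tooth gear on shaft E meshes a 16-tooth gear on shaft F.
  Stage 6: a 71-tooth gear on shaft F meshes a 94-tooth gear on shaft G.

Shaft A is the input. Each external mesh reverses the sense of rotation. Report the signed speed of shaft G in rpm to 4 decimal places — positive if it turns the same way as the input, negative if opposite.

Stage 1 [81T→69T]: ω = 1094.0000×81/69 = 1284.2609 rpm, dir flips to −; running = −1284.2609
Stage 2 [69T→47T]: ω = 1284.2609×69/47 = 1885.4043 rpm, dir flips to +; running = +1885.4043
Stage 3 [47T→28T]: ω = 1885.4043×47/28 = 3164.7857 rpm, dir flips to −; running = −3164.7857
Stage 4 [28T→54T]: ω = 3164.7857×28/54 = 1641.0000 rpm, dir flips to +; running = +1641.0000
Stage 5 [54T→16T]: ω = 1641.0000×54/16 = 5538.3750 rpm, dir flips to −; running = −5538.3750
Stage 6 [71T→94T]: ω = 5538.3750×71/94 = 4183.2407 rpm, dir flips to +; running = +4183.2407

+4183.2407 rpm (same as input, |ω| = 4183.2407 rpm)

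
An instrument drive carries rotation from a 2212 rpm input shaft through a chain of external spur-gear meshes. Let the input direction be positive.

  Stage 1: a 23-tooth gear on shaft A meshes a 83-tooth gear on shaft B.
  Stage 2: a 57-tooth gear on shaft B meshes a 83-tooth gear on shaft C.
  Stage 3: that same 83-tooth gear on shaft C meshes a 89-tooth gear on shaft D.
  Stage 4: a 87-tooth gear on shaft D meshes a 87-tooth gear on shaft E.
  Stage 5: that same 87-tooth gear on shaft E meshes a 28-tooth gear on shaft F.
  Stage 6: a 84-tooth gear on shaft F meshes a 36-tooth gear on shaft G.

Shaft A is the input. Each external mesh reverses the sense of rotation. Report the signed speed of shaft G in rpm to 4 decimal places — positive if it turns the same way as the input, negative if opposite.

Stage 1 [23T→83T]: ω = 2212.0000×23/83 = 612.9639 rpm, dir flips to −; running = −612.9639
Stage 2 [57T→83T]: ω = 612.9639×57/83 = 420.9511 rpm, dir flips to +; running = +420.9511
Stage 3 [83T→89T]: ω = 420.9511×83/89 = 392.5724 rpm, dir flips to −; running = −392.5724
Stage 4 [87T→87T]: ω = 392.5724×87/87 = 392.5724 rpm, dir flips to +; running = +392.5724
Stage 5 [87T→28T]: ω = 392.5724×87/28 = 1219.7784 rpm, dir flips to −; running = −1219.7784
Stage 6 [84T→36T]: ω = 1219.7784×84/36 = 2846.1496 rpm, dir flips to +; running = +2846.1496

+2846.1496 rpm (same as input, |ω| = 2846.1496 rpm)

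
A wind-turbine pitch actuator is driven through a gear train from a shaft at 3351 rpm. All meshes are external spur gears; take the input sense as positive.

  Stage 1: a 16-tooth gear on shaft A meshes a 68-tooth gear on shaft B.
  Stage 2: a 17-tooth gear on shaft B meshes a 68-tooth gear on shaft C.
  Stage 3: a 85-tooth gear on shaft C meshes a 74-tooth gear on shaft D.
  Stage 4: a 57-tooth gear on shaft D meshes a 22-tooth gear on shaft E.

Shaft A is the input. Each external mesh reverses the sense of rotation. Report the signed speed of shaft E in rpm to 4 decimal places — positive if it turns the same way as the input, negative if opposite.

+586.6308 rpm (same as input, |ω| = 586.6308 rpm)

Stage 1 [16T→68T]: ω = 3351.0000×16/68 = 788.4706 rpm, dir flips to −; running = −788.4706
Stage 2 [17T→68T]: ω = 788.4706×17/68 = 197.1176 rpm, dir flips to +; running = +197.1176
Stage 3 [85T→74T]: ω = 197.1176×85/74 = 226.4189 rpm, dir flips to −; running = −226.4189
Stage 4 [57T→22T]: ω = 226.4189×57/22 = 586.6308 rpm, dir flips to +; running = +586.6308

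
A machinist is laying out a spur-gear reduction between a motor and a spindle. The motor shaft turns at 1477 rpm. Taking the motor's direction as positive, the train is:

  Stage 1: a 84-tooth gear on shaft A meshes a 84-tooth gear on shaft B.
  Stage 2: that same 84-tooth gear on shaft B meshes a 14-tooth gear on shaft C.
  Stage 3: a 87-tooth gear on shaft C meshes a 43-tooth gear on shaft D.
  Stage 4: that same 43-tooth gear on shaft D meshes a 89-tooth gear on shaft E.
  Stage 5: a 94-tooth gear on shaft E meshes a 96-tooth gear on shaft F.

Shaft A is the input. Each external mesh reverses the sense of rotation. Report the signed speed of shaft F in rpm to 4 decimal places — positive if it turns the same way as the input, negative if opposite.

-8482.3778 rpm (opposite to input, |ω| = 8482.3778 rpm)

Stage 1 [84T→84T]: ω = 1477.0000×84/84 = 1477.0000 rpm, dir flips to −; running = −1477.0000
Stage 2 [84T→14T]: ω = 1477.0000×84/14 = 8862.0000 rpm, dir flips to +; running = +8862.0000
Stage 3 [87T→43T]: ω = 8862.0000×87/43 = 17930.0930 rpm, dir flips to −; running = −17930.0930
Stage 4 [43T→89T]: ω = 17930.0930×43/89 = 8662.8539 rpm, dir flips to +; running = +8662.8539
Stage 5 [94T→96T]: ω = 8662.8539×94/96 = 8482.3778 rpm, dir flips to −; running = −8482.3778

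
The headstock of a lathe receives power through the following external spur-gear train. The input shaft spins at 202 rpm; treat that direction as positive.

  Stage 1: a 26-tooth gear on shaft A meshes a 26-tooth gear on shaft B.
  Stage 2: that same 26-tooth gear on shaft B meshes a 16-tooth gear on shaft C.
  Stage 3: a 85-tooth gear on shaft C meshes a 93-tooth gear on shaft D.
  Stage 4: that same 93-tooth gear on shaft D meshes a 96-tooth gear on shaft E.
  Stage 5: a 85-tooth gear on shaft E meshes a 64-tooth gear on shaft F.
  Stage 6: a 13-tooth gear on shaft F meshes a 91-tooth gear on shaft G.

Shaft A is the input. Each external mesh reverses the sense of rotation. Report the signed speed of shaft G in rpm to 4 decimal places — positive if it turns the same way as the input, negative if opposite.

+55.1434 rpm (same as input, |ω| = 55.1434 rpm)

Stage 1 [26T→26T]: ω = 202.0000×26/26 = 202.0000 rpm, dir flips to −; running = −202.0000
Stage 2 [26T→16T]: ω = 202.0000×26/16 = 328.2500 rpm, dir flips to +; running = +328.2500
Stage 3 [85T→93T]: ω = 328.2500×85/93 = 300.0134 rpm, dir flips to −; running = −300.0134
Stage 4 [93T→96T]: ω = 300.0134×93/96 = 290.6380 rpm, dir flips to +; running = +290.6380
Stage 5 [85T→64T]: ω = 290.6380×85/64 = 386.0036 rpm, dir flips to −; running = −386.0036
Stage 6 [13T→91T]: ω = 386.0036×13/91 = 55.1434 rpm, dir flips to +; running = +55.1434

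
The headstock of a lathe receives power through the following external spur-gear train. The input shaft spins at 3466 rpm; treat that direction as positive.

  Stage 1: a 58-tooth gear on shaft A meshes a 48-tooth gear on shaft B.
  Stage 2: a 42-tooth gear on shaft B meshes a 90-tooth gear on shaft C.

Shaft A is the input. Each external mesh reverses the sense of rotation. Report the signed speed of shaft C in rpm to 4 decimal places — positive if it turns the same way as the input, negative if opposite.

Stage 1 [58T→48T]: ω = 3466.0000×58/48 = 4188.0833 rpm, dir flips to −; running = −4188.0833
Stage 2 [42T→90T]: ω = 4188.0833×42/90 = 1954.4389 rpm, dir flips to +; running = +1954.4389

+1954.4389 rpm (same as input, |ω| = 1954.4389 rpm)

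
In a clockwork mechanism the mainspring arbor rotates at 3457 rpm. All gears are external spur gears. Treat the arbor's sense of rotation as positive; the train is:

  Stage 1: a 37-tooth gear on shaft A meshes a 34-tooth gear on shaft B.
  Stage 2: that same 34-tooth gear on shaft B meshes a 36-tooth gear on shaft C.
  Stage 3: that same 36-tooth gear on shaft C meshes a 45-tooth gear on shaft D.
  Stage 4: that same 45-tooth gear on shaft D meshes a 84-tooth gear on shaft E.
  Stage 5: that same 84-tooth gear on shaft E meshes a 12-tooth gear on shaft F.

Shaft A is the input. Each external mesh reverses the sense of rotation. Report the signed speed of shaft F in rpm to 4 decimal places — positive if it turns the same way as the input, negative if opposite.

-10659.0833 rpm (opposite to input, |ω| = 10659.0833 rpm)

Stage 1 [37T→34T]: ω = 3457.0000×37/34 = 3762.0294 rpm, dir flips to −; running = −3762.0294
Stage 2 [34T→36T]: ω = 3762.0294×34/36 = 3553.0278 rpm, dir flips to +; running = +3553.0278
Stage 3 [36T→45T]: ω = 3553.0278×36/45 = 2842.4222 rpm, dir flips to −; running = −2842.4222
Stage 4 [45T→84T]: ω = 2842.4222×45/84 = 1522.7262 rpm, dir flips to +; running = +1522.7262
Stage 5 [84T→12T]: ω = 1522.7262×84/12 = 10659.0833 rpm, dir flips to −; running = −10659.0833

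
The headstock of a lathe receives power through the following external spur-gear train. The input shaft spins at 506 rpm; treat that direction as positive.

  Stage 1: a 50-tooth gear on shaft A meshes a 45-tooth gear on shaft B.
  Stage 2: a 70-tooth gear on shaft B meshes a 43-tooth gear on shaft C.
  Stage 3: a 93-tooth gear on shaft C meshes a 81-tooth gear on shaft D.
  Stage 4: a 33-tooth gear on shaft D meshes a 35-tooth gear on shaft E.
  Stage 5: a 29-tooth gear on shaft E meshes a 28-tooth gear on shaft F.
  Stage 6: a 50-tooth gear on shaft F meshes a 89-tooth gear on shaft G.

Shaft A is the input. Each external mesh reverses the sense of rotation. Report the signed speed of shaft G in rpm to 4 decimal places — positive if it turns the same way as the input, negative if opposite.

+576.5027 rpm (same as input, |ω| = 576.5027 rpm)

Stage 1 [50T→45T]: ω = 506.0000×50/45 = 562.2222 rpm, dir flips to −; running = −562.2222
Stage 2 [70T→43T]: ω = 562.2222×70/43 = 915.2455 rpm, dir flips to +; running = +915.2455
Stage 3 [93T→81T]: ω = 915.2455×93/81 = 1050.8374 rpm, dir flips to −; running = −1050.8374
Stage 4 [33T→35T]: ω = 1050.8374×33/35 = 990.7895 rpm, dir flips to +; running = +990.7895
Stage 5 [29T→28T]: ω = 990.7895×29/28 = 1026.1749 rpm, dir flips to −; running = −1026.1749
Stage 6 [50T→89T]: ω = 1026.1749×50/89 = 576.5027 rpm, dir flips to +; running = +576.5027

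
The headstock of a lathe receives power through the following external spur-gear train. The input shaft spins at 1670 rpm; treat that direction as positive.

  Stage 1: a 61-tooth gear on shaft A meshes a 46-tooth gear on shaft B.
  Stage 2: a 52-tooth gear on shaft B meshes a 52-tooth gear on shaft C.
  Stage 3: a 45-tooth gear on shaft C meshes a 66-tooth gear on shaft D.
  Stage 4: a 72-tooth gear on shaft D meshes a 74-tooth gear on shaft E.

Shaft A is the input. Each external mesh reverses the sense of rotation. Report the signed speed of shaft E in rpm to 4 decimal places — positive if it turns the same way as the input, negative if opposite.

+1469.1219 rpm (same as input, |ω| = 1469.1219 rpm)

Stage 1 [61T→46T]: ω = 1670.0000×61/46 = 2214.5652 rpm, dir flips to −; running = −2214.5652
Stage 2 [52T→52T]: ω = 2214.5652×52/52 = 2214.5652 rpm, dir flips to +; running = +2214.5652
Stage 3 [45T→66T]: ω = 2214.5652×45/66 = 1509.9308 rpm, dir flips to −; running = −1509.9308
Stage 4 [72T→74T]: ω = 1509.9308×72/74 = 1469.1219 rpm, dir flips to +; running = +1469.1219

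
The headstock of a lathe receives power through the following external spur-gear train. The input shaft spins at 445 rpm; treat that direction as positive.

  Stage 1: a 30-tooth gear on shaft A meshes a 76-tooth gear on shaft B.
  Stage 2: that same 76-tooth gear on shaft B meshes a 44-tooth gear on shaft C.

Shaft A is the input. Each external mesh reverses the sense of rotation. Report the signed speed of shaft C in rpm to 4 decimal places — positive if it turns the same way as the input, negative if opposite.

Stage 1 [30T→76T]: ω = 445.0000×30/76 = 175.6579 rpm, dir flips to −; running = −175.6579
Stage 2 [76T→44T]: ω = 175.6579×76/44 = 303.4091 rpm, dir flips to +; running = +303.4091

+303.4091 rpm (same as input, |ω| = 303.4091 rpm)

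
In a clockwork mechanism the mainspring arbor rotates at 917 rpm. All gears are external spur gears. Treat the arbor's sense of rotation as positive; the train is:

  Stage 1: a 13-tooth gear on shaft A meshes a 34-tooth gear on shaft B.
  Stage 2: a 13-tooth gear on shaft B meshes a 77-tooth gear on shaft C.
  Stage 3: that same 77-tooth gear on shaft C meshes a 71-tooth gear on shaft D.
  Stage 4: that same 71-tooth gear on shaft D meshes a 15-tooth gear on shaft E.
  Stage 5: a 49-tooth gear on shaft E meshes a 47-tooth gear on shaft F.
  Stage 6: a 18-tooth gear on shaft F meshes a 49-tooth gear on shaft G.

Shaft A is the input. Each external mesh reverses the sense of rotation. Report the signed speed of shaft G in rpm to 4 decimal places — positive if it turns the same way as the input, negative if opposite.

Stage 1 [13T→34T]: ω = 917.0000×13/34 = 350.6176 rpm, dir flips to −; running = −350.6176
Stage 2 [13T→77T]: ω = 350.6176×13/77 = 59.1952 rpm, dir flips to +; running = +59.1952
Stage 3 [77T→71T]: ω = 59.1952×77/71 = 64.1976 rpm, dir flips to −; running = −64.1976
Stage 4 [71T→15T]: ω = 64.1976×71/15 = 303.8686 rpm, dir flips to +; running = +303.8686
Stage 5 [49T→47T]: ω = 303.8686×49/47 = 316.7992 rpm, dir flips to −; running = −316.7992
Stage 6 [18T→49T]: ω = 316.7992×18/49 = 116.3752 rpm, dir flips to +; running = +116.3752

+116.3752 rpm (same as input, |ω| = 116.3752 rpm)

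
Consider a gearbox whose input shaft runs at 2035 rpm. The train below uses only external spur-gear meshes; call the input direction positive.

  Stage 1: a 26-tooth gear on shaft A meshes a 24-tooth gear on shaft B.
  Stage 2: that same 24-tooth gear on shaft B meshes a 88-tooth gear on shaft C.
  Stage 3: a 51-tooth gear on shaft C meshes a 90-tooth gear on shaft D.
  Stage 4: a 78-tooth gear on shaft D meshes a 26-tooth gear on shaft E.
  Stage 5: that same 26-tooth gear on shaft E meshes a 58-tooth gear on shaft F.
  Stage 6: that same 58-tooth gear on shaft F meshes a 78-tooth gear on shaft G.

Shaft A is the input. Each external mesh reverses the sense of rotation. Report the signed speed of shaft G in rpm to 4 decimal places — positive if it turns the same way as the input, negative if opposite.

Stage 1 [26T→24T]: ω = 2035.0000×26/24 = 2204.5833 rpm, dir flips to −; running = −2204.5833
Stage 2 [24T→88T]: ω = 2204.5833×24/88 = 601.2500 rpm, dir flips to +; running = +601.2500
Stage 3 [51T→90T]: ω = 601.2500×51/90 = 340.7083 rpm, dir flips to −; running = −340.7083
Stage 4 [78T→26T]: ω = 340.7083×78/26 = 1022.1250 rpm, dir flips to +; running = +1022.1250
Stage 5 [26T→58T]: ω = 1022.1250×26/58 = 458.1940 rpm, dir flips to −; running = −458.1940
Stage 6 [58T→78T]: ω = 458.1940×58/78 = 340.7083 rpm, dir flips to +; running = +340.7083

+340.7083 rpm (same as input, |ω| = 340.7083 rpm)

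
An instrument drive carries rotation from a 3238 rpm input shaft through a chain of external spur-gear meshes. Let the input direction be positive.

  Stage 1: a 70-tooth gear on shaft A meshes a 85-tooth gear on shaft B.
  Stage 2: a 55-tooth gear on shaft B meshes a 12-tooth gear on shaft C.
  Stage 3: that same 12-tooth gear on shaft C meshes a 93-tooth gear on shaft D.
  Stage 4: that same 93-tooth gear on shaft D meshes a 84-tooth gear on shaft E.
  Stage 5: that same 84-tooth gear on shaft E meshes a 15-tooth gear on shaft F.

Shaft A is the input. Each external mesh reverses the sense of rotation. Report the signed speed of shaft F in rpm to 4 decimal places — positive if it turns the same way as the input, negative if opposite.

Stage 1 [70T→85T]: ω = 3238.0000×70/85 = 2666.5882 rpm, dir flips to −; running = −2666.5882
Stage 2 [55T→12T]: ω = 2666.5882×55/12 = 12221.8627 rpm, dir flips to +; running = +12221.8627
Stage 3 [12T→93T]: ω = 12221.8627×12/93 = 1577.0145 rpm, dir flips to −; running = −1577.0145
Stage 4 [93T→84T]: ω = 1577.0145×93/84 = 1745.9804 rpm, dir flips to +; running = +1745.9804
Stage 5 [84T→15T]: ω = 1745.9804×84/15 = 9777.4902 rpm, dir flips to −; running = −9777.4902

-9777.4902 rpm (opposite to input, |ω| = 9777.4902 rpm)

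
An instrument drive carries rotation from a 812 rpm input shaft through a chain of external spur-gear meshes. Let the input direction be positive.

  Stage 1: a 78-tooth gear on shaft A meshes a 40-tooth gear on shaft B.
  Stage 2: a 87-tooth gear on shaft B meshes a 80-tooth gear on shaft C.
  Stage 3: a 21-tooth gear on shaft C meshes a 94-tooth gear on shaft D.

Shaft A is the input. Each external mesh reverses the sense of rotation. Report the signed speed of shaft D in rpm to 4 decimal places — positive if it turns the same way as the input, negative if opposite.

-384.6904 rpm (opposite to input, |ω| = 384.6904 rpm)

Stage 1 [78T→40T]: ω = 812.0000×78/40 = 1583.4000 rpm, dir flips to −; running = −1583.4000
Stage 2 [87T→80T]: ω = 1583.4000×87/80 = 1721.9475 rpm, dir flips to +; running = +1721.9475
Stage 3 [21T→94T]: ω = 1721.9475×21/94 = 384.6904 rpm, dir flips to −; running = −384.6904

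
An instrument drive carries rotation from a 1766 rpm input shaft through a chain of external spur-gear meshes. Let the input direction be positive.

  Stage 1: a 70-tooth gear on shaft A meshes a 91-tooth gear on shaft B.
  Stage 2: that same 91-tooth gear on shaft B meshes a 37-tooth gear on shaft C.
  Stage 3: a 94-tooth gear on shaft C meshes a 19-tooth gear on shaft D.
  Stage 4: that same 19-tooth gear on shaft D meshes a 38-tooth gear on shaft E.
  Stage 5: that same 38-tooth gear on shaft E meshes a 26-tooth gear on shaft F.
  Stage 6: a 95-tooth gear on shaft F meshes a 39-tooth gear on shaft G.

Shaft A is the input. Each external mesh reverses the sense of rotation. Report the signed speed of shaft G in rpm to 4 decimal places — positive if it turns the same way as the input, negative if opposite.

+29423.9192 rpm (same as input, |ω| = 29423.9192 rpm)

Stage 1 [70T→91T]: ω = 1766.0000×70/91 = 1358.4615 rpm, dir flips to −; running = −1358.4615
Stage 2 [91T→37T]: ω = 1358.4615×91/37 = 3341.0811 rpm, dir flips to +; running = +3341.0811
Stage 3 [94T→19T]: ω = 3341.0811×94/19 = 16529.5590 rpm, dir flips to −; running = −16529.5590
Stage 4 [19T→38T]: ω = 16529.5590×19/38 = 8264.7795 rpm, dir flips to +; running = +8264.7795
Stage 5 [38T→26T]: ω = 8264.7795×38/26 = 12079.2931 rpm, dir flips to −; running = −12079.2931
Stage 6 [95T→39T]: ω = 12079.2931×95/39 = 29423.9192 rpm, dir flips to +; running = +29423.9192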